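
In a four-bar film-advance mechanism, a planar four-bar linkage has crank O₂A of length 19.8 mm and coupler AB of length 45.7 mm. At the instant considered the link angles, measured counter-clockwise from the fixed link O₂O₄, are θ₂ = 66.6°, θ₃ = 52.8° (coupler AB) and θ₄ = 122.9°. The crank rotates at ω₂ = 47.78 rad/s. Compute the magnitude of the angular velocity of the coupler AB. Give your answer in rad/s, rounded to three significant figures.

ω₂ = 47.78 rad/s
Differentiating the loop-closure r₂e^{iθ₂}+r₃e^{iθ₃}=r₁+r₄e^{iθ₄} gives r₂ω₂e^{iθ₂}+r₃ω₃e^{iθ₃}=r₄ω₄e^{iθ₄}.
Eliminating the other unknown: ω₃ = r₂ω₂ sin(θ₄−θ₂) / [r₃ sin(θ₃−θ₄)].
Numerator sine = +0.83195; denominator sine = -0.94029.
Result = 0.0198·47.78·(+0.83195) / (0.0457·(-0.94029)) = -18.316 rad/s; magnitude 18.316 rad/s.

18.3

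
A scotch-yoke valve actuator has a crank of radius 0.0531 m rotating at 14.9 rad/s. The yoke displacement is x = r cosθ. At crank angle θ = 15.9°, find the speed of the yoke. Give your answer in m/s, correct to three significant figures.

0.217

ω = 14.9 rad/s
x = r cosθ ⇒ ẋ = −rω sinθ.
|v| = rω|sinθ| = 0.0531·14.9·|sin 15.9°| = 0.21675 m/s.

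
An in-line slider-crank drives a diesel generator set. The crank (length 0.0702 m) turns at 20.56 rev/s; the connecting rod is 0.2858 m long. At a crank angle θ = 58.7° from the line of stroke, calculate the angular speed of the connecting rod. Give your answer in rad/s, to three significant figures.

16.9

ω = 129.2 rad/s (converted from 20.56 rev/s).
The rod makes angle φ with the slider axis where L sinφ = r sinθ; differentiating, L cosφ·φ̇ = r ω cosθ.
L cosφ = √(L² − r² sin²θ) = 0.27943 m.
|ω_rod| = r ω |cosθ| / √(L² − r² sin²θ) = 0.0702·129.2·0.51952/0.27943 = 16.86 rad/s.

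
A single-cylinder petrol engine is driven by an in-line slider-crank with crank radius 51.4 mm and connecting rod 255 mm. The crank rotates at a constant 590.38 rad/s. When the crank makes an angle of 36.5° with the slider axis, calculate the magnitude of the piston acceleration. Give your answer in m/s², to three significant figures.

ω = 590.4 rad/s
x(θ) = r cosθ + √(L² − r² sin²θ); with ω constant, a = ω²·d²x/dθ².
d²x/dθ² = −r cosθ − r²(cos2θ)/√u − r⁴ sin²2θ/(4u^{3/2}),  u = L² − r² sin²θ = 0.0640902 m².
Substituting r = 0.0514 m, L = 0.255 m, θ = 36.5°: d²x/dθ² = -0.044468 m.
a = ω²·d²x/dθ² = (590.4)²·(-0.044468) = -15499 m/s²;  |a| = 15499 m/s².

15500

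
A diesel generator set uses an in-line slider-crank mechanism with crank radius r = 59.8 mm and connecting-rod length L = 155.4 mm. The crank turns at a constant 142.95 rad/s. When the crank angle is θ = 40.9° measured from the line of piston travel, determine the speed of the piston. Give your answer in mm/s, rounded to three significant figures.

ω = 142.9 rad/s
For an in-line slider-crank, x = r cosθ + √(L² − r² sin²θ), so v = −rω sinθ·[1 + r cosθ/√(L² − r² sin²θ)].
With r = 0.0598 m, L = 0.1554 m, θ = 40.9°: √(L² − r² sin²θ) = 0.15039 m.
v = −0.0598·142.9·0.65474·[1 + 0.0598·0.75585/0.15039] = -7.2792 m/s.
|v| = 7.2792 m/s = 7279.2 mm/s.

7280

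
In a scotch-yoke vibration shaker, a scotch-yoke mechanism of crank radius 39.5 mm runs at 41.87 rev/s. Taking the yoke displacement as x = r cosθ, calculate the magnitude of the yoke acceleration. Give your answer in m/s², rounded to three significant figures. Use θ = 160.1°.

2570

ω = 263.1 rad/s (from 41.87 rev/s).
x = r cosθ ⇒ ẍ = −rω² cosθ (ω constant).
|a| = rω²|cosθ| = 0.0395·(263.1)²·|cos 160.1°| = 2570.5 m/s².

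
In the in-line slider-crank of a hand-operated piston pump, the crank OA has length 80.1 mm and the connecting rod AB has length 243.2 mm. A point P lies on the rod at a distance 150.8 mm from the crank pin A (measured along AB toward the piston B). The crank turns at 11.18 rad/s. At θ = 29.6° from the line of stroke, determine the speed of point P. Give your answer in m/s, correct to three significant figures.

ω = 11.18 rad/s.  Crank-pin speed |V_A| = rω = 0.89552 m/s, perpendicular to OA.
Rod angle: sinφ = −(r/L) sinθ ⇒ φ = -9.363°; ω_rod = −rω cosθ/√(L²−r²sin²θ) = -3.2449 rad/s.
V_P = V_A + ω_rod × AP, with AP = 0.1508 m along the rod.
Components: V_Px = −rω sinθ − a·ω_rod·sinφ = -0.52194 m/s;  V_Py = rω cosθ + a·ω_rod·cosφ = +0.29584 m/s.
|V_P| = √(V_Px² + V_Py²) = 0.59995 m/s.

0.600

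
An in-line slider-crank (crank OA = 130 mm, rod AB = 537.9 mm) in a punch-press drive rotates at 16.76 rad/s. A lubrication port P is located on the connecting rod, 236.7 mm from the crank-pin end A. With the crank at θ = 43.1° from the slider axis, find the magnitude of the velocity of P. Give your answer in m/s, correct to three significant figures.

1.84

ω = 16.76 rad/s.  Crank-pin speed |V_A| = rω = 2.1788 m/s, perpendicular to OA.
Rod angle: sinφ = −(r/L) sinθ ⇒ φ = -9.505°; ω_rod = −rω cosθ/√(L²−r²sin²θ) = -2.9987 rad/s.
V_P = V_A + ω_rod × AP, with AP = 0.2367 m along the rod.
Components: V_Px = −rω sinθ − a·ω_rod·sinφ = -1.6059 m/s;  V_Py = rω cosθ + a·ω_rod·cosφ = +0.89082 m/s.
|V_P| = √(V_Px² + V_Py²) = 1.8365 m/s.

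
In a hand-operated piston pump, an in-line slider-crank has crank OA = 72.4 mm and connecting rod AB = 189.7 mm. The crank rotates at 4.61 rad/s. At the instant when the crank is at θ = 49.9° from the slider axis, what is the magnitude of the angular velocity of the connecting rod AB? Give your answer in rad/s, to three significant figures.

1.18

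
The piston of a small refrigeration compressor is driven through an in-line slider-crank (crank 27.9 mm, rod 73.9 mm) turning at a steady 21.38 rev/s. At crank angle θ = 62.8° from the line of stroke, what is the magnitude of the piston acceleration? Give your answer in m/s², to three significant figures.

118

ω = 2π·21.4 = 134.3 rad/s
x(θ) = r cosθ + √(L² − r² sin²θ); with ω constant, a = ω²·d²x/dθ².
d²x/dθ² = −r cosθ − r²(cos2θ)/√u − r⁴ sin²2θ/(4u^{3/2}),  u = L² − r² sin²θ = 0.00484544 m².
Substituting r = 0.0279 m, L = 0.0739 m, θ = 62.8°: d²x/dθ² = -0.0065403 m.
a = ω²·d²x/dθ² = (134.3)²·(-0.0065403) = -118.03 m/s²;  |a| = 118.03 m/s².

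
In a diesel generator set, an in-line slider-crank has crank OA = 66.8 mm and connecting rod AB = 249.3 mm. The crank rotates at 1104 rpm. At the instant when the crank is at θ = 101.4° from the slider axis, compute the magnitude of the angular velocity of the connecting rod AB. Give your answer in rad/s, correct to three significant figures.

ω = 115.6 rad/s (converted from 1104 rpm).
The rod makes angle φ with the slider axis where L sinφ = r sinθ; differentiating, L cosφ·φ̇ = r ω cosθ.
L cosφ = √(L² − r² sin²θ) = 0.24055 m.
|ω_rod| = r ω |cosθ| / √(L² − r² sin²θ) = 0.0668·115.6·0.19766/0.24055 = 6.3458 rad/s.

6.35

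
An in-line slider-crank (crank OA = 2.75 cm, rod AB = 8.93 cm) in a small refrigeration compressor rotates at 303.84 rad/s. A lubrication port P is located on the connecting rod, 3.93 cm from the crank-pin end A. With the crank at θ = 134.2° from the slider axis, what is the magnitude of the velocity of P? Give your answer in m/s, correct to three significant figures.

ω = 303.8 rad/s.  Crank-pin speed |V_A| = rω = 8.3556 m/s, perpendicular to OA.
Rod angle: sinφ = −(r/L) sinθ ⇒ φ = -12.754°; ω_rod = −rω cosθ/√(L²−r²sin²θ) = +66.882 rad/s.
V_P = V_A + ω_rod × AP, with AP = 0.0393 m along the rod.
Components: V_Px = −rω sinθ − a·ω_rod·sinφ = -5.4099 m/s;  V_Py = rω cosθ + a·ω_rod·cosφ = -3.2616 m/s.
|V_P| = √(V_Px² + V_Py²) = 6.3171 m/s.

6.32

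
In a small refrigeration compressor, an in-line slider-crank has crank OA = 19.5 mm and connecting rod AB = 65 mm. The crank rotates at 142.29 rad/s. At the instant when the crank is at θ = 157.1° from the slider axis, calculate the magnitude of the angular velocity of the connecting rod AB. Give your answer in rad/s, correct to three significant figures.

39.6

ω = 142.3 rad/s
The rod makes angle φ with the slider axis where L sinφ = r sinθ; differentiating, L cosφ·φ̇ = r ω cosθ.
L cosφ = √(L² − r² sin²θ) = 0.064556 m.
|ω_rod| = r ω |cosθ| / √(L² − r² sin²θ) = 0.0195·142.3·0.92119/0.064556 = 39.593 rad/s.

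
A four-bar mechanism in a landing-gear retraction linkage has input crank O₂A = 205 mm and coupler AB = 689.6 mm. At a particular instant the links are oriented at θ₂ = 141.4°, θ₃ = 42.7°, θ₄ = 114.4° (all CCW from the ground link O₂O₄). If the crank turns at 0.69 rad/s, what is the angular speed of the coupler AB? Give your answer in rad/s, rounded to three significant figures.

ω₂ = 0.69 rad/s
Differentiating the loop-closure r₂e^{iθ₂}+r₃e^{iθ₃}=r₁+r₄e^{iθ₄} gives r₂ω₂e^{iθ₂}+r₃ω₃e^{iθ₃}=r₄ω₄e^{iθ₄}.
Eliminating the other unknown: ω₃ = r₂ω₂ sin(θ₄−θ₂) / [r₃ sin(θ₃−θ₄)].
Numerator sine = -0.45399; denominator sine = -0.94943.
Result = 0.205·0.69·(-0.45399) / (0.6896·(-0.94943)) = +0.098083 rad/s; magnitude 0.098083 rad/s.

0.0981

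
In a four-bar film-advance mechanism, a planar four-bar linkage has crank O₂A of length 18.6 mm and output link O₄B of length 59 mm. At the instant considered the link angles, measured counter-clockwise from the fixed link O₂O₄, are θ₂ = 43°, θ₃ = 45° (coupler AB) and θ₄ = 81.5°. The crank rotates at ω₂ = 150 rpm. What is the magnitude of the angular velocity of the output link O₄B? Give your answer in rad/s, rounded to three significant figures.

0.291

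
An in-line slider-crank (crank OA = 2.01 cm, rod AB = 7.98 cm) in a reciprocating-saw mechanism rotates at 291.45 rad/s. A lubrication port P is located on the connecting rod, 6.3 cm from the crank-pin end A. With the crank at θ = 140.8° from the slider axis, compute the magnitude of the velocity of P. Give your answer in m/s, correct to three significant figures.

3.27

ω = 291.4 rad/s.  Crank-pin speed |V_A| = rω = 5.8581 m/s, perpendicular to OA.
Rod angle: sinφ = −(r/L) sinθ ⇒ φ = -9.160°; ω_rod = −rω cosθ/√(L²−r²sin²θ) = +57.624 rad/s.
V_P = V_A + ω_rod × AP, with AP = 0.063 m along the rod.
Components: V_Px = −rω sinθ − a·ω_rod·sinφ = -3.1246 m/s;  V_Py = rω cosθ + a·ω_rod·cosφ = -0.95573 m/s.
|V_P| = √(V_Px² + V_Py²) = 3.2675 m/s.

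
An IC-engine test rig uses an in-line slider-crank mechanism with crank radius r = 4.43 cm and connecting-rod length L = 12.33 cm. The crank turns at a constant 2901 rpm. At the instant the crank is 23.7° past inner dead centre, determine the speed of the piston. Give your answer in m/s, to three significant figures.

7.21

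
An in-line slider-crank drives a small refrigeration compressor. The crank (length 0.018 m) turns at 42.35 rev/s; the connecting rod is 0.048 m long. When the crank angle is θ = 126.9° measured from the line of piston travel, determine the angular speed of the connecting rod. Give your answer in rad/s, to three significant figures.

62.8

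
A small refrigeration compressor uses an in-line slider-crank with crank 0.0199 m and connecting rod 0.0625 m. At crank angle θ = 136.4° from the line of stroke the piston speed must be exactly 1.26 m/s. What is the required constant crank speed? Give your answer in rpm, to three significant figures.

1150

For an in-line slider-crank, |v_piston| = rω|sinθ|·[1 + r cosθ/√(L² − r² sin²θ)].
With r = 0.0199 m, L = 0.0625 m, θ = 136.4°: the bracketed kinematic factor |dx/dθ| = 0.01048 m.
ω = v/|dx/dθ| = 1.26/0.01048 = 120.23 rad/s.
N = 60ω/(2π) = 1148.1 rpm.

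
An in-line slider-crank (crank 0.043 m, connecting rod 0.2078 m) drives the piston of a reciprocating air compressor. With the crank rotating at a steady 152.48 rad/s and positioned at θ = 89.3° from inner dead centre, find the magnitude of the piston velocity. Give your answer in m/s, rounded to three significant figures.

6.57

ω = 152.5 rad/s
For an in-line slider-crank, x = r cosθ + √(L² − r² sin²θ), so v = −rω sinθ·[1 + r cosθ/√(L² − r² sin²θ)].
With r = 0.043 m, L = 0.2078 m, θ = 89.3°: √(L² − r² sin²θ) = 0.2033 m.
v = −0.043·152.5·0.99993·[1 + 0.043·0.01222/0.2033] = -6.5731 m/s.
|v| = 6.5731 m/s.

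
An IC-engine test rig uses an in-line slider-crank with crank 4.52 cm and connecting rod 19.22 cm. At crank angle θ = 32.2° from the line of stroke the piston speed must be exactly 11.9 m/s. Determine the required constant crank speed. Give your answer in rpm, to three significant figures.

3930

For an in-line slider-crank, |v_piston| = rω|sinθ|·[1 + r cosθ/√(L² − r² sin²θ)].
With r = 0.0452 m, L = 0.1922 m, θ = 32.2°: the bracketed kinematic factor |dx/dθ| = 0.028917 m.
ω = v/|dx/dθ| = 11.9/0.028917 = 411.52 rad/s.
N = 60ω/(2π) = 3929.7 rpm.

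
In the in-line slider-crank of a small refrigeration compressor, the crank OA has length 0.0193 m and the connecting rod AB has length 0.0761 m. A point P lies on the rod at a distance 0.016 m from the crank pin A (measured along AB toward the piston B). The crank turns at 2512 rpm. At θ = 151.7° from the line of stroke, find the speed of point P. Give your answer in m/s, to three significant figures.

ω = 263.1 rad/s.  Crank-pin speed |V_A| = rω = 5.077 m/s, perpendicular to OA.
Rod angle: sinφ = −(r/L) sinθ ⇒ φ = -6.906°; ω_rod = −rω cosθ/√(L²−r²sin²θ) = +59.17 rad/s.
V_P = V_A + ω_rod × AP, with AP = 0.016 m along the rod.
Components: V_Px = −rω sinθ − a·ω_rod·sinφ = -2.2931 m/s;  V_Py = rω cosθ + a·ω_rod·cosφ = -3.5303 m/s.
|V_P| = √(V_Px² + V_Py²) = 4.2097 m/s.

4.21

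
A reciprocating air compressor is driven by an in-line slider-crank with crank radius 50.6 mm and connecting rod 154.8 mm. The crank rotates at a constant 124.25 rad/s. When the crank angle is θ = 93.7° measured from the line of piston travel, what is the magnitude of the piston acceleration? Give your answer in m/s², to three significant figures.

ω = 124.2 rad/s
x(θ) = r cosθ + √(L² − r² sin²θ); with ω constant, a = ω²·d²x/dθ².
d²x/dθ² = −r cosθ − r²(cos2θ)/√u − r⁴ sin²2θ/(4u^{3/2}),  u = L² − r² sin²θ = 0.0214133 m².
Substituting r = 0.0506 m, L = 0.1548 m, θ = 93.7°: d²x/dθ² = +0.020608 m.
a = ω²·d²x/dθ² = (124.2)²·(+0.020608) = +318.14 m/s²;  |a| = 318.14 m/s².

318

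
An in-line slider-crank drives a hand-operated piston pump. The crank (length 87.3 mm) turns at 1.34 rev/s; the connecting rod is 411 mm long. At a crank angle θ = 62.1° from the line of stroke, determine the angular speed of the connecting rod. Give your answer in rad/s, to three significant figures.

0.852

ω = 8.419 rad/s (converted from 1.34 rev/s).
The rod makes angle φ with the slider axis where L sinφ = r sinθ; differentiating, L cosφ·φ̇ = r ω cosθ.
L cosφ = √(L² − r² sin²θ) = 0.40369 m.
|ω_rod| = r ω |cosθ| / √(L² − r² sin²θ) = 0.0873·8.419·0.46793/0.40369 = 0.85198 rad/s.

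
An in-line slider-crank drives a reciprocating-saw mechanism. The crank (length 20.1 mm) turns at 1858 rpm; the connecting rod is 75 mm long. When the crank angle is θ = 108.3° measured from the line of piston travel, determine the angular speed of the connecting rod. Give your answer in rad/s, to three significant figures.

16.9

ω = 194.6 rad/s (converted from 1858 rpm).
The rod makes angle φ with the slider axis where L sinφ = r sinθ; differentiating, L cosφ·φ̇ = r ω cosθ.
L cosφ = √(L² − r² sin²θ) = 0.072532 m.
|ω_rod| = r ω |cosθ| / √(L² − r² sin²θ) = 0.0201·194.6·0.31399/0.072532 = 16.93 rad/s.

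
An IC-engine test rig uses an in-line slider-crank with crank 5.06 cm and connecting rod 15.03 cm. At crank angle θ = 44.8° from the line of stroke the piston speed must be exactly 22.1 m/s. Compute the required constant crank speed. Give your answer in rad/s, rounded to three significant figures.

498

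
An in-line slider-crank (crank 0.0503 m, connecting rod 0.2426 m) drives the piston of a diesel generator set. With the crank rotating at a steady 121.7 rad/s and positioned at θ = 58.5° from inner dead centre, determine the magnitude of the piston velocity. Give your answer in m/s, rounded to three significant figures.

ω = 121.7 rad/s
For an in-line slider-crank, x = r cosθ + √(L² − r² sin²θ), so v = −rω sinθ·[1 + r cosθ/√(L² − r² sin²θ)].
With r = 0.0503 m, L = 0.2426 m, θ = 58.5°: √(L² − r² sin²θ) = 0.23878 m.
v = −0.0503·121.7·0.85264·[1 + 0.0503·0.52250/0.23878] = -5.7939 m/s.
|v| = 5.7939 m/s.

5.79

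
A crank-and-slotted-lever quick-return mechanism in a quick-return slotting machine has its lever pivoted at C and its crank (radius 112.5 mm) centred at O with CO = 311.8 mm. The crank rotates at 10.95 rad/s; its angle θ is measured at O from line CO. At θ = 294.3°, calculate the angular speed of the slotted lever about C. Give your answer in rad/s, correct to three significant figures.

ω = 10.95 rad/s
Crank pin A relative to C: A = (d + r cosθ, r sinθ); lever angle φ = atan2(r sinθ, d + r cosθ).
Differentiating tanφ: φ̇ = rω(d cosθ + r)/(d² + r² + 2dr cosθ).
d² + r² + 2dr cosθ = |CA|² = 0.138745 m²;  d cosθ + r = +0.24081 m.
|ω_lever| = |0.1125·10.95·+0.24081| / 0.138745 = 2.1381 rad/s.

2.14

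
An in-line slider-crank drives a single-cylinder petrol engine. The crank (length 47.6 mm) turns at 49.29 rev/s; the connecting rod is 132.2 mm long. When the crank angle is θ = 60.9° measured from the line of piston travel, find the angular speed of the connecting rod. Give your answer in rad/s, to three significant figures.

ω = 309.7 rad/s (converted from 49.29 rev/s).
The rod makes angle φ with the slider axis where L sinφ = r sinθ; differentiating, L cosφ·φ̇ = r ω cosθ.
L cosφ = √(L² − r² sin²θ) = 0.12549 m.
|ω_rod| = r ω |cosθ| / √(L² − r² sin²θ) = 0.0476·309.7·0.48634/0.12549 = 57.132 rad/s.

57.1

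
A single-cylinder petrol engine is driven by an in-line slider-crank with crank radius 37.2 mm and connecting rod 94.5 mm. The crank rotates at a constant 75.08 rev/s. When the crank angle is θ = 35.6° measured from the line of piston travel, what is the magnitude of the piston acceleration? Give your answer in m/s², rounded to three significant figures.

7930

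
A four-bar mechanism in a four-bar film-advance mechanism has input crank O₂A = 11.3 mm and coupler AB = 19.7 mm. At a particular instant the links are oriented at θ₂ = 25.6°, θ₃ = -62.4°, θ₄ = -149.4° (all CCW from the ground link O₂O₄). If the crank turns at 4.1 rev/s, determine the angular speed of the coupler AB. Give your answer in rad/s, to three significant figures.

1.29

ω₂ = 25.76 rad/s (from 4.1 rev/s).
Differentiating the loop-closure r₂e^{iθ₂}+r₃e^{iθ₃}=r₁+r₄e^{iθ₄} gives r₂ω₂e^{iθ₂}+r₃ω₃e^{iθ₃}=r₄ω₄e^{iθ₄}.
Eliminating the other unknown: ω₃ = r₂ω₂ sin(θ₄−θ₂) / [r₃ sin(θ₃−θ₄)].
Numerator sine = -0.08716; denominator sine = +0.99863.
Result = 0.0113·25.76·(-0.08716) / (0.0197·(+0.99863)) = -1.2896 rad/s; magnitude 1.2896 rad/s.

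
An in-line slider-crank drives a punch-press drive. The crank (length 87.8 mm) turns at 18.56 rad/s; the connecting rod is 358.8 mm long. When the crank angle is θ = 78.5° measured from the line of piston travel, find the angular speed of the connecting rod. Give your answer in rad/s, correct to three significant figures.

ω = 18.56 rad/s
The rod makes angle φ with the slider axis where L sinφ = r sinθ; differentiating, L cosφ·φ̇ = r ω cosθ.
L cosφ = √(L² − r² sin²θ) = 0.34833 m.
|ω_rod| = r ω |cosθ| / √(L² − r² sin²θ) = 0.0878·18.56·0.19937/0.34833 = 0.93268 rad/s.

0.933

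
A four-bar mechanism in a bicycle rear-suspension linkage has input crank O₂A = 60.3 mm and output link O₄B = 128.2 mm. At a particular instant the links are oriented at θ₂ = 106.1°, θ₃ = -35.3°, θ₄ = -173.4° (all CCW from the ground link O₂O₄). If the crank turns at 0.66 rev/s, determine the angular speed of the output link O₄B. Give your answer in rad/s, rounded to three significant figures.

1.82

ω₂ = 4.147 rad/s (from 0.66 rev/s).
Differentiating the loop-closure r₂e^{iθ₂}+r₃e^{iθ₃}=r₁+r₄e^{iθ₄} gives r₂ω₂e^{iθ₂}+r₃ω₃e^{iθ₃}=r₄ω₄e^{iθ₄}.
Eliminating the other unknown: ω₄ = r₂ω₂ sin(θ₂−θ₃) / [r₄ sin(θ₄−θ₃)].
Numerator sine = +0.62388; denominator sine = -0.66783.
Result = 0.0603·4.147·(+0.62388) / (0.1282·(-0.66783)) = -1.8222 rad/s; magnitude 1.8222 rad/s.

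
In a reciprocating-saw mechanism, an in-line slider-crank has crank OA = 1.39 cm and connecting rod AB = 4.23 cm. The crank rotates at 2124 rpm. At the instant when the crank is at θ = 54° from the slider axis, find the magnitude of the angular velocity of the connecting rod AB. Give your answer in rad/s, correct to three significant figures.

ω = 222.4 rad/s (converted from 2124 rpm).
The rod makes angle φ with the slider axis where L sinφ = r sinθ; differentiating, L cosφ·φ̇ = r ω cosθ.
L cosφ = √(L² − r² sin²θ) = 0.040778 m.
|ω_rod| = r ω |cosθ| / √(L² − r² sin²θ) = 0.0139·222.4·0.58779/0.040778 = 44.565 rad/s.

44.6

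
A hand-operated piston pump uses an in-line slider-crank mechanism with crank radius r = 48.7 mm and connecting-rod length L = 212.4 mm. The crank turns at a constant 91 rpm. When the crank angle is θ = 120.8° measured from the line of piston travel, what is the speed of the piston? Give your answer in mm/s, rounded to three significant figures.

351

ω = 2π·91/60 = 9.529 rad/s
For an in-line slider-crank, x = r cosθ + √(L² − r² sin²θ), so v = −rω sinθ·[1 + r cosθ/√(L² − r² sin²θ)].
With r = 0.0487 m, L = 0.2124 m, θ = 120.8°: √(L² − r² sin²θ) = 0.20824 m.
v = −0.0487·9.529·0.85896·[1 + 0.0487·-0.51204/0.20824] = -0.3509 m/s.
|v| = 0.3509 m/s = 350.9 mm/s.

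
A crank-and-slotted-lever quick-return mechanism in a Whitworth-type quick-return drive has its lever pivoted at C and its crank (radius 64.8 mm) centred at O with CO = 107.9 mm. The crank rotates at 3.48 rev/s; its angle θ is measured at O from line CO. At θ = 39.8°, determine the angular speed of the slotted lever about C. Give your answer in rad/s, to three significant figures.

ω = 21.87 rad/s (from 3.48 rev/s).
Crank pin A relative to C: A = (d + r cosθ, r sinθ); lever angle φ = atan2(r sinθ, d + r cosθ).
Differentiating tanφ: φ̇ = rω(d cosθ + r)/(d² + r² + 2dr cosθ).
d² + r² + 2dr cosθ = |CA|² = 0.026585 m²;  d cosθ + r = +0.1477 m.
|ω_lever| = |0.0648·21.87·+0.1477| / 0.026585 = 7.8718 rad/s.

7.87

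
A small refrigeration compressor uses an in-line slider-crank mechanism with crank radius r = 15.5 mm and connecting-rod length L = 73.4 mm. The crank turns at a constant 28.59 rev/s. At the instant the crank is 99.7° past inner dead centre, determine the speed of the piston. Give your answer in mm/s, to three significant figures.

2640

ω = 2π·28.6 = 179.6 rad/s
For an in-line slider-crank, x = r cosθ + √(L² − r² sin²θ), so v = −rω sinθ·[1 + r cosθ/√(L² − r² sin²θ)].
With r = 0.0155 m, L = 0.0734 m, θ = 99.7°: √(L² − r² sin²θ) = 0.071792 m.
v = −0.0155·179.6·0.98570·[1 + 0.0155·-0.16849/0.071792] = -2.6447 m/s.
|v| = 2.6447 m/s = 2644.7 mm/s.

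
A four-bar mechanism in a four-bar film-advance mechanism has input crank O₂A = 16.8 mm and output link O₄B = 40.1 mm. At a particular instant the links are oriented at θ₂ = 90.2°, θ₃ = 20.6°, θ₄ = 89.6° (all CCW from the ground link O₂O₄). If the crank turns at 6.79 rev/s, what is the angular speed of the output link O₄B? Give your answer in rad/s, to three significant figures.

ω₂ = 42.66 rad/s (from 6.79 rev/s).
Differentiating the loop-closure r₂e^{iθ₂}+r₃e^{iθ₃}=r₁+r₄e^{iθ₄} gives r₂ω₂e^{iθ₂}+r₃ω₃e^{iθ₃}=r₄ω₄e^{iθ₄}.
Eliminating the other unknown: ω₄ = r₂ω₂ sin(θ₂−θ₃) / [r₄ sin(θ₄−θ₃)].
Numerator sine = +0.93728; denominator sine = +0.93358.
Result = 0.0168·42.66·(+0.93728) / (0.0401·(+0.93358)) = +17.945 rad/s; magnitude 17.945 rad/s.

17.9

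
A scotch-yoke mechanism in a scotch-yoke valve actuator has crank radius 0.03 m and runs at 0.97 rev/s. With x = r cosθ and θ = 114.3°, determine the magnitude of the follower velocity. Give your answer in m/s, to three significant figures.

0.167

ω = 6.095 rad/s (from 0.97 rev/s).
x = r cosθ ⇒ ẋ = −rω sinθ.
|v| = rω|sinθ| = 0.03·6.095·|sin 114.3°| = 0.16664 m/s.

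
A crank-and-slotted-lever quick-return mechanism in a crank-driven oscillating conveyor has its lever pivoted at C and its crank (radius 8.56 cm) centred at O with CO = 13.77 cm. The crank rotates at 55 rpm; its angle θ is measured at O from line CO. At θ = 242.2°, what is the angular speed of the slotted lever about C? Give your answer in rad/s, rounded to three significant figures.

0.689

ω = 5.76 rad/s (from 55 rpm).
Crank pin A relative to C: A = (d + r cosθ, r sinθ); lever angle φ = atan2(r sinθ, d + r cosθ).
Differentiating tanφ: φ̇ = rω(d cosθ + r)/(d² + r² + 2dr cosθ).
d² + r² + 2dr cosθ = |CA|² = 0.0152939 m²;  d cosθ + r = +0.021379 m.
|ω_lever| = |0.0856·5.76·+0.021379| / 0.0152939 = 0.68917 rad/s.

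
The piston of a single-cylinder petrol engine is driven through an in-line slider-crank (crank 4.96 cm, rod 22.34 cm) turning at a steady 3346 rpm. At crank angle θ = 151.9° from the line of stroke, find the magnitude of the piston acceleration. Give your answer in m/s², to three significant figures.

4600

ω = 2π·3346/60 = 350.4 rad/s
x(θ) = r cosθ + √(L² − r² sin²θ); with ω constant, a = ω²·d²x/dθ².
d²x/dθ² = −r cosθ − r²(cos2θ)/√u − r⁴ sin²2θ/(4u^{3/2}),  u = L² − r² sin²θ = 0.0493618 m².
Substituting r = 0.0496 m, L = 0.2234 m, θ = 151.9°: d²x/dθ² = +0.037498 m.
a = ω²·d²x/dθ² = (350.4)²·(+0.037498) = +4603.8 m/s²;  |a| = 4603.8 m/s².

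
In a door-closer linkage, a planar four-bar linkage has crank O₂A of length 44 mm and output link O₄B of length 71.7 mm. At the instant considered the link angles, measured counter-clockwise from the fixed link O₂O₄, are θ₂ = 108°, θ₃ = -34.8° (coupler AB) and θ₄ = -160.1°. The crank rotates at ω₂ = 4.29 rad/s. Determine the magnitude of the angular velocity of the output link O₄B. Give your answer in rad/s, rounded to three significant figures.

1.95

ω₂ = 4.29 rad/s
Differentiating the loop-closure r₂e^{iθ₂}+r₃e^{iθ₃}=r₁+r₄e^{iθ₄} gives r₂ω₂e^{iθ₂}+r₃ω₃e^{iθ₃}=r₄ω₄e^{iθ₄}.
Eliminating the other unknown: ω₄ = r₂ω₂ sin(θ₂−θ₃) / [r₄ sin(θ₄−θ₃)].
Numerator sine = +0.60460; denominator sine = -0.81614.
Result = 0.044·4.29·(+0.60460) / (0.0717·(-0.81614)) = -1.9503 rad/s; magnitude 1.9503 rad/s.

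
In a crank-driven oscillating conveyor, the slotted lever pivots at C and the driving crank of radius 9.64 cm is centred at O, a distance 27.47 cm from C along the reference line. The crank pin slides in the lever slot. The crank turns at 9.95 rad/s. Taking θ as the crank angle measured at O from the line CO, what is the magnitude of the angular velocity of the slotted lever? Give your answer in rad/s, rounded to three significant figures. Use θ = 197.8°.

ω = 9.95 rad/s
Crank pin A relative to C: A = (d + r cosθ, r sinθ); lever angle φ = atan2(r sinθ, d + r cosθ).
Differentiating tanφ: φ̇ = rω(d cosθ + r)/(d² + r² + 2dr cosθ).
d² + r² + 2dr cosθ = |CA|² = 0.0343262 m²;  d cosθ + r = -0.16515 m.
|ω_lever| = |0.0964·9.95·-0.16515| / 0.0343262 = 4.6148 rad/s.

4.61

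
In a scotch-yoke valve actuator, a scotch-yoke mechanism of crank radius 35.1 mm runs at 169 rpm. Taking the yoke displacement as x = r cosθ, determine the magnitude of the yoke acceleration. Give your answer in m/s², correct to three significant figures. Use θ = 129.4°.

ω = 17.7 rad/s (from 169 rpm).
x = r cosθ ⇒ ẍ = −rω² cosθ (ω constant).
|a| = rω²|cosθ| = 0.0351·(17.7)²·|cos 129.4°| = 6.9779 m/s².

6.98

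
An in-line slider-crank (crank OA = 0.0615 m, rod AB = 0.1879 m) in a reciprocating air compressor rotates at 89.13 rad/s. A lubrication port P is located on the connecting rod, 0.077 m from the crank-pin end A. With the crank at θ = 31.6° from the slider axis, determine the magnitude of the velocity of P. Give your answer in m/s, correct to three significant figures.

ω = 89.13 rad/s.  Crank-pin speed |V_A| = rω = 5.4815 m/s, perpendicular to OA.
Rod angle: sinφ = −(r/L) sinθ ⇒ φ = -9.875°; ω_rod = −rω cosθ/√(L²−r²sin²θ) = -25.221 rad/s.
V_P = V_A + ω_rod × AP, with AP = 0.077 m along the rod.
Components: V_Px = −rω sinθ − a·ω_rod·sinφ = -3.2053 m/s;  V_Py = rω cosθ + a·ω_rod·cosφ = +2.7555 m/s.
|V_P| = √(V_Px² + V_Py²) = 4.2269 m/s.

4.23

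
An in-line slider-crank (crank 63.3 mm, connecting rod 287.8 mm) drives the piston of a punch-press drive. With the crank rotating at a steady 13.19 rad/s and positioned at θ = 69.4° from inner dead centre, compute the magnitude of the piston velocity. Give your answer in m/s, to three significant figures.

0.843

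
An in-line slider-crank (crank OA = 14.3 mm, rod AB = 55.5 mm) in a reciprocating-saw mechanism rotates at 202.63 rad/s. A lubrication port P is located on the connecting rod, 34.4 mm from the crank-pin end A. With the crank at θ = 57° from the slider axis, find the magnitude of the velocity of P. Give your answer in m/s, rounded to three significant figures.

ω = 202.6 rad/s.  Crank-pin speed |V_A| = rω = 2.8976 m/s, perpendicular to OA.
Rod angle: sinφ = −(r/L) sinθ ⇒ φ = -12.479°; ω_rod = −rω cosθ/√(L²−r²sin²θ) = -29.123 rad/s.
V_P = V_A + ω_rod × AP, with AP = 0.0344 m along the rod.
Components: V_Px = −rω sinθ − a·ω_rod·sinφ = -2.6466 m/s;  V_Py = rω cosθ + a·ω_rod·cosφ = +0.59998 m/s.
|V_P| = √(V_Px² + V_Py²) = 2.7138 m/s.

2.71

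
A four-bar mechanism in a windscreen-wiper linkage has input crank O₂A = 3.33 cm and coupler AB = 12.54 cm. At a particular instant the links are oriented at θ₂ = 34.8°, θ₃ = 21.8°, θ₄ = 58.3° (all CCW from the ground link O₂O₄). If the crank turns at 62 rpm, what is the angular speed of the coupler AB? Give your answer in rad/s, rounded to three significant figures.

ω₂ = 6.493 rad/s (from 62 rpm).
Differentiating the loop-closure r₂e^{iθ₂}+r₃e^{iθ₃}=r₁+r₄e^{iθ₄} gives r₂ω₂e^{iθ₂}+r₃ω₃e^{iθ₃}=r₄ω₄e^{iθ₄}.
Eliminating the other unknown: ω₃ = r₂ω₂ sin(θ₄−θ₂) / [r₃ sin(θ₃−θ₄)].
Numerator sine = +0.39875; denominator sine = -0.59482.
Result = 0.0333·6.493·(+0.39875) / (0.1254·(-0.59482)) = -1.1558 rad/s; magnitude 1.1558 rad/s.

1.16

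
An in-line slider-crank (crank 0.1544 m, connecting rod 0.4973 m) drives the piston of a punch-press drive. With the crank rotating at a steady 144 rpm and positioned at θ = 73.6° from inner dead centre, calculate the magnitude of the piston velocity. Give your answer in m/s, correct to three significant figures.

ω = 2π·144/60 = 15.08 rad/s
For an in-line slider-crank, x = r cosθ + √(L² − r² sin²θ), so v = −rω sinθ·[1 + r cosθ/√(L² − r² sin²θ)].
With r = 0.1544 m, L = 0.4973 m, θ = 73.6°: √(L² − r² sin²θ) = 0.47473 m.
v = −0.1544·15.08·0.95931·[1 + 0.1544·0.28234/0.47473] = -2.4387 m/s.
|v| = 2.4387 m/s.

2.44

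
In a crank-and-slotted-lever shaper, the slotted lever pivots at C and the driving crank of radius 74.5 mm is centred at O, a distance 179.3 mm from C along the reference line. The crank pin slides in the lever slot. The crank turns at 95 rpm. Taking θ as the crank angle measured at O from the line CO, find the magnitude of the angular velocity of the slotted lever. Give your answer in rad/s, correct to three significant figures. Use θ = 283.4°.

ω = 9.948 rad/s (from 95 rpm).
Crank pin A relative to C: A = (d + r cosθ, r sinθ); lever angle φ = atan2(r sinθ, d + r cosθ).
Differentiating tanφ: φ̇ = rω(d cosθ + r)/(d² + r² + 2dr cosθ).
d² + r² + 2dr cosθ = |CA|² = 0.04389 m²;  d cosθ + r = +0.11605 m.
|ω_lever| = |0.0745·9.948·+0.11605| / 0.04389 = 1.9597 rad/s.

1.96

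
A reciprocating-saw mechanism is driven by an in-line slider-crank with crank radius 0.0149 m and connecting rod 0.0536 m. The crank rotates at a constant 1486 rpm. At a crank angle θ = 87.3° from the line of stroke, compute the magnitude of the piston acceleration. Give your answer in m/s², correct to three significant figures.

86.9

ω = 2π·1486/60 = 155.6 rad/s
x(θ) = r cosθ + √(L² − r² sin²θ); with ω constant, a = ω²·d²x/dθ².
d²x/dθ² = −r cosθ − r²(cos2θ)/√u − r⁴ sin²2θ/(4u^{3/2}),  u = L² − r² sin²θ = 0.00265144 m².
Substituting r = 0.0149 m, L = 0.0536 m, θ = 87.3°: d²x/dθ² = +0.0035897 m.
a = ω²·d²x/dθ² = (155.6)²·(+0.0035897) = +86.927 m/s²;  |a| = 86.927 m/s².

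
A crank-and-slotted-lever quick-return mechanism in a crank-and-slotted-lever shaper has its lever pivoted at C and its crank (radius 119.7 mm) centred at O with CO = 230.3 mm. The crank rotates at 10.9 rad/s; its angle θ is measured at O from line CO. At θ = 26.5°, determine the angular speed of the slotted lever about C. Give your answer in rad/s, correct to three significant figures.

3.64

ω = 10.9 rad/s
Crank pin A relative to C: A = (d + r cosθ, r sinθ); lever angle φ = atan2(r sinθ, d + r cosθ).
Differentiating tanφ: φ̇ = rω(d cosθ + r)/(d² + r² + 2dr cosθ).
d² + r² + 2dr cosθ = |CA|² = 0.116707 m²;  d cosθ + r = +0.3258 m.
|ω_lever| = |0.1197·10.9·+0.3258| / 0.116707 = 3.6423 rad/s.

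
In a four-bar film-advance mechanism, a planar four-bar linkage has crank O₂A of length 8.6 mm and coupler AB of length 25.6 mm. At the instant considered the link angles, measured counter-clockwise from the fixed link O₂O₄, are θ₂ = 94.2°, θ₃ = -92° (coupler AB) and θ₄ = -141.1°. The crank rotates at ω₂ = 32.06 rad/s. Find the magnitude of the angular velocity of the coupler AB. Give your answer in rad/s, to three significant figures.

11.7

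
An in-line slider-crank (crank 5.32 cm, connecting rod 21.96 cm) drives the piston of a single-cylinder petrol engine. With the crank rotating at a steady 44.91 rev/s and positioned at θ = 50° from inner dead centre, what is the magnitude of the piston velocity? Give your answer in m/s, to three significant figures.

ω = 2π·44.9 = 282.2 rad/s
For an in-line slider-crank, x = r cosθ + √(L² − r² sin²θ), so v = −rω sinθ·[1 + r cosθ/√(L² − r² sin²θ)].
With r = 0.0532 m, L = 0.2196 m, θ = 50°: √(L² − r² sin²θ) = 0.21579 m.
v = −0.0532·282.2·0.76604·[1 + 0.0532·0.64279/0.21579] = -13.322 m/s.
|v| = 13.322 m/s.

13.3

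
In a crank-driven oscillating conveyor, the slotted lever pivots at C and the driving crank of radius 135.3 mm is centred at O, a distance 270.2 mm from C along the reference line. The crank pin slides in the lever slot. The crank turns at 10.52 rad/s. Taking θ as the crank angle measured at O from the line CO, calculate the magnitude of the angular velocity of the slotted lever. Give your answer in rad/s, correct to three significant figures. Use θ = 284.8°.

ω = 10.52 rad/s
Crank pin A relative to C: A = (d + r cosθ, r sinθ); lever angle φ = atan2(r sinθ, d + r cosθ).
Differentiating tanφ: φ̇ = rω(d cosθ + r)/(d² + r² + 2dr cosθ).
d² + r² + 2dr cosθ = |CA|² = 0.109991 m²;  d cosθ + r = +0.20432 m.
|ω_lever| = |0.1353·10.52·+0.20432| / 0.109991 = 2.644 rad/s.

2.64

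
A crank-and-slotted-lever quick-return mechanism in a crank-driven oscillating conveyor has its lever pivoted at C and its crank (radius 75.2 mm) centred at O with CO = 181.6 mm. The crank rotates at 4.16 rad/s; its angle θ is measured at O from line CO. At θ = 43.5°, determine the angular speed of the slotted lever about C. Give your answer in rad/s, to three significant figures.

ω = 4.16 rad/s
Crank pin A relative to C: A = (d + r cosθ, r sinθ); lever angle φ = atan2(r sinθ, d + r cosθ).
Differentiating tanφ: φ̇ = rω(d cosθ + r)/(d² + r² + 2dr cosθ).
d² + r² + 2dr cosθ = |CA|² = 0.0584455 m²;  d cosθ + r = +0.20693 m.
|ω_lever| = |0.0752·4.16·+0.20693| / 0.0584455 = 1.1076 rad/s.

1.11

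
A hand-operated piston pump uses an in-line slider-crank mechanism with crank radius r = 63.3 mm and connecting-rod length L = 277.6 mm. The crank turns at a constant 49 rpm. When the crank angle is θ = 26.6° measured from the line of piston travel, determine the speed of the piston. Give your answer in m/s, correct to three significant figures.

ω = 2π·49/60 = 5.131 rad/s
For an in-line slider-crank, x = r cosθ + √(L² − r² sin²θ), so v = −rω sinθ·[1 + r cosθ/√(L² − r² sin²θ)].
With r = 0.0633 m, L = 0.2776 m, θ = 26.6°: √(L² − r² sin²θ) = 0.27615 m.
v = −0.0633·5.131·0.44776·[1 + 0.0633·0.89415/0.27615] = -0.17525 m/s.
|v| = 0.17525 m/s.

0.175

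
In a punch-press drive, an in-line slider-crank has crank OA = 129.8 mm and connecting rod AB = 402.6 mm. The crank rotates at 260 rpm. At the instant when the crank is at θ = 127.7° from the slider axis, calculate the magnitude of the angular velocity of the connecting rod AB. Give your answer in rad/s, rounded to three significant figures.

5.55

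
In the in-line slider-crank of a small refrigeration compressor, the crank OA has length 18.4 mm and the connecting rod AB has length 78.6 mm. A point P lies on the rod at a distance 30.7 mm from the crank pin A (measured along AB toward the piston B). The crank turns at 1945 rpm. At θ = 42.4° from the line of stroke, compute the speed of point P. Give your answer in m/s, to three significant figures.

ω = 203.7 rad/s.  Crank-pin speed |V_A| = rω = 3.7477 m/s, perpendicular to OA.
Rod angle: sinφ = −(r/L) sinθ ⇒ φ = -9.082°; ω_rod = −rω cosθ/√(L²−r²sin²θ) = -35.657 rad/s.
V_P = V_A + ω_rod × AP, with AP = 0.0307 m along the rod.
Components: V_Px = −rω sinθ − a·ω_rod·sinφ = -2.6999 m/s;  V_Py = rω cosθ + a·ω_rod·cosφ = +1.6866 m/s.
|V_P| = √(V_Px² + V_Py²) = 3.1834 m/s.

3.18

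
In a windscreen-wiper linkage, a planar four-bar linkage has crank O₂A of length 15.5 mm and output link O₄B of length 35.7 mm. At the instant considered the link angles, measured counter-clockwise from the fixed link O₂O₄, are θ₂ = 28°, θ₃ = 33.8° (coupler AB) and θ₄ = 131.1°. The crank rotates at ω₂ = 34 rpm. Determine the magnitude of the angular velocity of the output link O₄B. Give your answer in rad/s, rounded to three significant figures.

ω₂ = 3.56 rad/s (from 34 rpm).
Differentiating the loop-closure r₂e^{iθ₂}+r₃e^{iθ₃}=r₁+r₄e^{iθ₄} gives r₂ω₂e^{iθ₂}+r₃ω₃e^{iθ₃}=r₄ω₄e^{iθ₄}.
Eliminating the other unknown: ω₄ = r₂ω₂ sin(θ₂−θ₃) / [r₄ sin(θ₄−θ₃)].
Numerator sine = -0.10106; denominator sine = +0.99189.
Result = 0.0155·3.56·(-0.10106) / (0.0357·(+0.99189)) = -0.1575 rad/s; magnitude 0.1575 rad/s.

0.157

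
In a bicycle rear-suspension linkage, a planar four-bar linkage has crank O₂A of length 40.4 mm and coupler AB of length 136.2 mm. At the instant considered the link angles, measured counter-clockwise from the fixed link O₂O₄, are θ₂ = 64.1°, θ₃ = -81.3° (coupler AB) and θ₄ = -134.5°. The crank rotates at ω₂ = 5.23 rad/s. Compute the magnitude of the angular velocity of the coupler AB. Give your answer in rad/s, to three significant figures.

0.618

ω₂ = 5.23 rad/s
Differentiating the loop-closure r₂e^{iθ₂}+r₃e^{iθ₃}=r₁+r₄e^{iθ₄} gives r₂ω₂e^{iθ₂}+r₃ω₃e^{iθ₃}=r₄ω₄e^{iθ₄}.
Eliminating the other unknown: ω₃ = r₂ω₂ sin(θ₄−θ₂) / [r₃ sin(θ₃−θ₄)].
Numerator sine = +0.31896; denominator sine = +0.80073.
Result = 0.0404·5.23·(+0.31896) / (0.1362·(+0.80073)) = +0.61795 rad/s; magnitude 0.61795 rad/s.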